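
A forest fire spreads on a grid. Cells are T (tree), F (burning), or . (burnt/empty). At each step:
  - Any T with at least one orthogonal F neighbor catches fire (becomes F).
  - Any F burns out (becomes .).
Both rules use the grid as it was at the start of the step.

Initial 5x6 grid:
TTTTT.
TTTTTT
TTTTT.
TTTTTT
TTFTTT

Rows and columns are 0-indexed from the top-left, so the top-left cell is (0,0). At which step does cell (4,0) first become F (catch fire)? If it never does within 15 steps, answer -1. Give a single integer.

Step 1: cell (4,0)='T' (+3 fires, +1 burnt)
Step 2: cell (4,0)='F' (+5 fires, +3 burnt)
  -> target ignites at step 2
Step 3: cell (4,0)='.' (+6 fires, +5 burnt)
Step 4: cell (4,0)='.' (+6 fires, +6 burnt)
Step 5: cell (4,0)='.' (+4 fires, +6 burnt)
Step 6: cell (4,0)='.' (+3 fires, +4 burnt)
Step 7: cell (4,0)='.' (+0 fires, +3 burnt)
  fire out at step 7

2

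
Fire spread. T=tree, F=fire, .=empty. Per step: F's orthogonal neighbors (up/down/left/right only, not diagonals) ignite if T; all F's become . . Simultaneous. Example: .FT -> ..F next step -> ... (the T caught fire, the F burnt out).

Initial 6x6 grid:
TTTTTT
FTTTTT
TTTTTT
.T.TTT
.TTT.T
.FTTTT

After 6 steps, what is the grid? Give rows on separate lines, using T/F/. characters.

Step 1: 5 trees catch fire, 2 burn out
  FTTTTT
  .FTTTT
  FTTTTT
  .T.TTT
  .FTT.T
  ..FTTT
Step 2: 6 trees catch fire, 5 burn out
  .FTTTT
  ..FTTT
  .FTTTT
  .F.TTT
  ..FT.T
  ...FTT
Step 3: 5 trees catch fire, 6 burn out
  ..FTTT
  ...FTT
  ..FTTT
  ...TTT
  ...F.T
  ....FT
Step 4: 5 trees catch fire, 5 burn out
  ...FTT
  ....FT
  ...FTT
  ...FTT
  .....T
  .....F
Step 5: 5 trees catch fire, 5 burn out
  ....FT
  .....F
  ....FT
  ....FT
  .....F
  ......
Step 6: 3 trees catch fire, 5 burn out
  .....F
  ......
  .....F
  .....F
  ......
  ......

.....F
......
.....F
.....F
......
......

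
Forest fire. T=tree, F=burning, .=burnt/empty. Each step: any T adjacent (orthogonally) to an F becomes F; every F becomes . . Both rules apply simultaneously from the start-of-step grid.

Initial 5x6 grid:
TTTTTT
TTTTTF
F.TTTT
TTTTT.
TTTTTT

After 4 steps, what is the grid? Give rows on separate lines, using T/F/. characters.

Step 1: 5 trees catch fire, 2 burn out
  TTTTTF
  FTTTF.
  ..TTTF
  FTTTT.
  TTTTTT
Step 2: 7 trees catch fire, 5 burn out
  FTTTF.
  .FTF..
  ..TTF.
  .FTTT.
  FTTTTT
Step 3: 7 trees catch fire, 7 burn out
  .FTF..
  ..F...
  ..TF..
  ..FTF.
  .FTTTT
Step 4: 5 trees catch fire, 7 burn out
  ..F...
  ......
  ..F...
  ...F..
  ..FTFT

..F...
......
..F...
...F..
..FTFT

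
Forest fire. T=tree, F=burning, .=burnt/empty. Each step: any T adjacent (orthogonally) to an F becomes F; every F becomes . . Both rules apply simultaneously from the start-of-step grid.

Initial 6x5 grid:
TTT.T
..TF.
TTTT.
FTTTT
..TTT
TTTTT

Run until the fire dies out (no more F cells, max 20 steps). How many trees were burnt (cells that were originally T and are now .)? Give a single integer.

Step 1: +4 fires, +2 burnt (F count now 4)
Step 2: +5 fires, +4 burnt (F count now 5)
Step 3: +4 fires, +5 burnt (F count now 4)
Step 4: +4 fires, +4 burnt (F count now 4)
Step 5: +2 fires, +4 burnt (F count now 2)
Step 6: +1 fires, +2 burnt (F count now 1)
Step 7: +0 fires, +1 burnt (F count now 0)
Fire out after step 7
Initially T: 21, now '.': 29
Total burnt (originally-T cells now '.'): 20

Answer: 20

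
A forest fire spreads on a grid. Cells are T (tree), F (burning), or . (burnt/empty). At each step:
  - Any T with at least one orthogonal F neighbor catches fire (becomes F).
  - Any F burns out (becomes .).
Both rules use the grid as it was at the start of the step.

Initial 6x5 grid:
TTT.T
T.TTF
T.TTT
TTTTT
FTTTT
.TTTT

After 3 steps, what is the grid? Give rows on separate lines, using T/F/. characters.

Step 1: 5 trees catch fire, 2 burn out
  TTT.F
  T.TF.
  T.TTF
  FTTTT
  .FTTT
  .TTTT
Step 2: 7 trees catch fire, 5 burn out
  TTT..
  T.F..
  F.TF.
  .FTTF
  ..FTT
  .FTTT
Step 3: 8 trees catch fire, 7 burn out
  TTF..
  F....
  ..F..
  ..FF.
  ...FF
  ..FTT

TTF..
F....
..F..
..FF.
...FF
..FTT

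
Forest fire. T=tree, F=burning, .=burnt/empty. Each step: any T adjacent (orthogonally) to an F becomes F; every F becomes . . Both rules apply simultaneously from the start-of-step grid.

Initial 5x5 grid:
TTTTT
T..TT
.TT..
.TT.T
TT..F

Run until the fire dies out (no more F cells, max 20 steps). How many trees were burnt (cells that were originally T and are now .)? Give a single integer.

Answer: 1

Derivation:
Step 1: +1 fires, +1 burnt (F count now 1)
Step 2: +0 fires, +1 burnt (F count now 0)
Fire out after step 2
Initially T: 15, now '.': 11
Total burnt (originally-T cells now '.'): 1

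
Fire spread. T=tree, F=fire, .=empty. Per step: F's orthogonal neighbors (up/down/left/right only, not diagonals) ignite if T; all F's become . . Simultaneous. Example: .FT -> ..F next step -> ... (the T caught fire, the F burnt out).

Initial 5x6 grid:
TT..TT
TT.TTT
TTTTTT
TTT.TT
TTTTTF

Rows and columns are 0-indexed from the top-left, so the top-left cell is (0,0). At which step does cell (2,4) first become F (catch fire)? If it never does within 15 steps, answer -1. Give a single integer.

Step 1: cell (2,4)='T' (+2 fires, +1 burnt)
Step 2: cell (2,4)='T' (+3 fires, +2 burnt)
Step 3: cell (2,4)='F' (+3 fires, +3 burnt)
  -> target ignites at step 3
Step 4: cell (2,4)='.' (+5 fires, +3 burnt)
Step 5: cell (2,4)='.' (+5 fires, +5 burnt)
Step 6: cell (2,4)='.' (+2 fires, +5 burnt)
Step 7: cell (2,4)='.' (+2 fires, +2 burnt)
Step 8: cell (2,4)='.' (+2 fires, +2 burnt)
Step 9: cell (2,4)='.' (+1 fires, +2 burnt)
Step 10: cell (2,4)='.' (+0 fires, +1 burnt)
  fire out at step 10

3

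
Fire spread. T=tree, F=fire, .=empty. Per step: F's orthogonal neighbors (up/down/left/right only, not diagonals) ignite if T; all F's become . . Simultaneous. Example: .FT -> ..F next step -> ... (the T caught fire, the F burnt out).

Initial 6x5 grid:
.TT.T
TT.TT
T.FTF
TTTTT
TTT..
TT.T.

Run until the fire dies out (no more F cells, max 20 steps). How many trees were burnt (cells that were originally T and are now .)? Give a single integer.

Answer: 19

Derivation:
Step 1: +4 fires, +2 burnt (F count now 4)
Step 2: +5 fires, +4 burnt (F count now 5)
Step 3: +2 fires, +5 burnt (F count now 2)
Step 4: +3 fires, +2 burnt (F count now 3)
Step 5: +2 fires, +3 burnt (F count now 2)
Step 6: +1 fires, +2 burnt (F count now 1)
Step 7: +1 fires, +1 burnt (F count now 1)
Step 8: +1 fires, +1 burnt (F count now 1)
Step 9: +0 fires, +1 burnt (F count now 0)
Fire out after step 9
Initially T: 20, now '.': 29
Total burnt (originally-T cells now '.'): 19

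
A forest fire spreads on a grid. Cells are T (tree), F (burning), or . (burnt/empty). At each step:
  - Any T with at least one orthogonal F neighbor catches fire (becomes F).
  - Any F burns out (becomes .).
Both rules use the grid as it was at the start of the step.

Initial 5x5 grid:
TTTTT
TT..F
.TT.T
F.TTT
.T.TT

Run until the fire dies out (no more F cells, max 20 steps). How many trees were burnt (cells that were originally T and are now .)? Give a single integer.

Step 1: +2 fires, +2 burnt (F count now 2)
Step 2: +2 fires, +2 burnt (F count now 2)
Step 3: +3 fires, +2 burnt (F count now 3)
Step 4: +3 fires, +3 burnt (F count now 3)
Step 5: +3 fires, +3 burnt (F count now 3)
Step 6: +2 fires, +3 burnt (F count now 2)
Step 7: +0 fires, +2 burnt (F count now 0)
Fire out after step 7
Initially T: 16, now '.': 24
Total burnt (originally-T cells now '.'): 15

Answer: 15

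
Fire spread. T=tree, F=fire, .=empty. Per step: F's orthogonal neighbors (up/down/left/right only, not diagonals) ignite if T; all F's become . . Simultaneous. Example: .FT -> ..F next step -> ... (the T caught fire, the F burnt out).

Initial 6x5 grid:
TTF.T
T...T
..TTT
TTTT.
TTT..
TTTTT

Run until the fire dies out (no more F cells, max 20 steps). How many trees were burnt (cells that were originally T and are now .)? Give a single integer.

Answer: 3

Derivation:
Step 1: +1 fires, +1 burnt (F count now 1)
Step 2: +1 fires, +1 burnt (F count now 1)
Step 3: +1 fires, +1 burnt (F count now 1)
Step 4: +0 fires, +1 burnt (F count now 0)
Fire out after step 4
Initially T: 20, now '.': 13
Total burnt (originally-T cells now '.'): 3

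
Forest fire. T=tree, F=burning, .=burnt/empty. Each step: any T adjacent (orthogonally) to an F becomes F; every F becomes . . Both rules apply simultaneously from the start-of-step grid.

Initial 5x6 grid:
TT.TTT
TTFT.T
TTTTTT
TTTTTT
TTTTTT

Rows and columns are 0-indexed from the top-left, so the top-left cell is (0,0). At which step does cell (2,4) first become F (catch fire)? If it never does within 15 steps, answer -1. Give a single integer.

Step 1: cell (2,4)='T' (+3 fires, +1 burnt)
Step 2: cell (2,4)='T' (+6 fires, +3 burnt)
Step 3: cell (2,4)='F' (+7 fires, +6 burnt)
  -> target ignites at step 3
Step 4: cell (2,4)='.' (+6 fires, +7 burnt)
Step 5: cell (2,4)='.' (+4 fires, +6 burnt)
Step 6: cell (2,4)='.' (+1 fires, +4 burnt)
Step 7: cell (2,4)='.' (+0 fires, +1 burnt)
  fire out at step 7

3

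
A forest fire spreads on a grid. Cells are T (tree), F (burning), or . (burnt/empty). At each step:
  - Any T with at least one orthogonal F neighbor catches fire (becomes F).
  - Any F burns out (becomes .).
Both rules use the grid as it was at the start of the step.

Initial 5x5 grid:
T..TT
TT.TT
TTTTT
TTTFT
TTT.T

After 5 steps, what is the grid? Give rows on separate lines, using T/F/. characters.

Step 1: 3 trees catch fire, 1 burn out
  T..TT
  TT.TT
  TTTFT
  TTF.F
  TTT.T
Step 2: 6 trees catch fire, 3 burn out
  T..TT
  TT.FT
  TTF.F
  TF...
  TTF.F
Step 3: 5 trees catch fire, 6 burn out
  T..FT
  TT..F
  TF...
  F....
  TF...
Step 4: 4 trees catch fire, 5 burn out
  T...F
  TF...
  F....
  .....
  F....
Step 5: 1 trees catch fire, 4 burn out
  T....
  F....
  .....
  .....
  .....

T....
F....
.....
.....
.....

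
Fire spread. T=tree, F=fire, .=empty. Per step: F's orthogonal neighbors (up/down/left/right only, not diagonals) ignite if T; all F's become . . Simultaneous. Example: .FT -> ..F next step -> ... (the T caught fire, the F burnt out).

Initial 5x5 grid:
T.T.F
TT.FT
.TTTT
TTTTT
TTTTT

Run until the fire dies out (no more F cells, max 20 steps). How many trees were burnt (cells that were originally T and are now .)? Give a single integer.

Step 1: +2 fires, +2 burnt (F count now 2)
Step 2: +3 fires, +2 burnt (F count now 3)
Step 3: +4 fires, +3 burnt (F count now 4)
Step 4: +4 fires, +4 burnt (F count now 4)
Step 5: +3 fires, +4 burnt (F count now 3)
Step 6: +2 fires, +3 burnt (F count now 2)
Step 7: +0 fires, +2 burnt (F count now 0)
Fire out after step 7
Initially T: 19, now '.': 24
Total burnt (originally-T cells now '.'): 18

Answer: 18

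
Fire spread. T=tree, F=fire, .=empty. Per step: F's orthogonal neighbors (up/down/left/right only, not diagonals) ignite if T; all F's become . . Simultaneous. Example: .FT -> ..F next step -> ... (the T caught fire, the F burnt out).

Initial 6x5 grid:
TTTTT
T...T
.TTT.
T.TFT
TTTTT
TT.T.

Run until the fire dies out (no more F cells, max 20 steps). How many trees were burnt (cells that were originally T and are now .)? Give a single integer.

Answer: 14

Derivation:
Step 1: +4 fires, +1 burnt (F count now 4)
Step 2: +4 fires, +4 burnt (F count now 4)
Step 3: +2 fires, +4 burnt (F count now 2)
Step 4: +2 fires, +2 burnt (F count now 2)
Step 5: +2 fires, +2 burnt (F count now 2)
Step 6: +0 fires, +2 burnt (F count now 0)
Fire out after step 6
Initially T: 21, now '.': 23
Total burnt (originally-T cells now '.'): 14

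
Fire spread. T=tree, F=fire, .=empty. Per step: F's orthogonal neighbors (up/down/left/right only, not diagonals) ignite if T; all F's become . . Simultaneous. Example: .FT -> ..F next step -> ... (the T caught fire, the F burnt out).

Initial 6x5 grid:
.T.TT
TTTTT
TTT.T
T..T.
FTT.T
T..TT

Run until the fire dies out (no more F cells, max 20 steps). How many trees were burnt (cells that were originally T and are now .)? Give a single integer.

Answer: 16

Derivation:
Step 1: +3 fires, +1 burnt (F count now 3)
Step 2: +2 fires, +3 burnt (F count now 2)
Step 3: +2 fires, +2 burnt (F count now 2)
Step 4: +2 fires, +2 burnt (F count now 2)
Step 5: +2 fires, +2 burnt (F count now 2)
Step 6: +1 fires, +2 burnt (F count now 1)
Step 7: +2 fires, +1 burnt (F count now 2)
Step 8: +2 fires, +2 burnt (F count now 2)
Step 9: +0 fires, +2 burnt (F count now 0)
Fire out after step 9
Initially T: 20, now '.': 26
Total burnt (originally-T cells now '.'): 16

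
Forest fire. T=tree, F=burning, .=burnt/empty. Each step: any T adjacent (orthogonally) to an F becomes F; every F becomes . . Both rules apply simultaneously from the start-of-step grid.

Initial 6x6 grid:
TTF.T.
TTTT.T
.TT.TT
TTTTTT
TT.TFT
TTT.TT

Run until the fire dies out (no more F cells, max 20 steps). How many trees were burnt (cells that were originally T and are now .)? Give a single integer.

Answer: 26

Derivation:
Step 1: +6 fires, +2 burnt (F count now 6)
Step 2: +8 fires, +6 burnt (F count now 8)
Step 3: +4 fires, +8 burnt (F count now 4)
Step 4: +2 fires, +4 burnt (F count now 2)
Step 5: +2 fires, +2 burnt (F count now 2)
Step 6: +2 fires, +2 burnt (F count now 2)
Step 7: +2 fires, +2 burnt (F count now 2)
Step 8: +0 fires, +2 burnt (F count now 0)
Fire out after step 8
Initially T: 27, now '.': 35
Total burnt (originally-T cells now '.'): 26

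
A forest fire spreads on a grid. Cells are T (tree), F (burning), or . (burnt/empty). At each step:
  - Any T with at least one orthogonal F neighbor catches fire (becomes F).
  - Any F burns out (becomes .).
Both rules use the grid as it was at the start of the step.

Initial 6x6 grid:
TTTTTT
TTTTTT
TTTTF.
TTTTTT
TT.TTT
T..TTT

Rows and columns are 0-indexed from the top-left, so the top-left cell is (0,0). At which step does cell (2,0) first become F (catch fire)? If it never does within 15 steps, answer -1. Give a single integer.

Step 1: cell (2,0)='T' (+3 fires, +1 burnt)
Step 2: cell (2,0)='T' (+7 fires, +3 burnt)
Step 3: cell (2,0)='T' (+8 fires, +7 burnt)
Step 4: cell (2,0)='F' (+6 fires, +8 burnt)
  -> target ignites at step 4
Step 5: cell (2,0)='.' (+4 fires, +6 burnt)
Step 6: cell (2,0)='.' (+2 fires, +4 burnt)
Step 7: cell (2,0)='.' (+1 fires, +2 burnt)
Step 8: cell (2,0)='.' (+0 fires, +1 burnt)
  fire out at step 8

4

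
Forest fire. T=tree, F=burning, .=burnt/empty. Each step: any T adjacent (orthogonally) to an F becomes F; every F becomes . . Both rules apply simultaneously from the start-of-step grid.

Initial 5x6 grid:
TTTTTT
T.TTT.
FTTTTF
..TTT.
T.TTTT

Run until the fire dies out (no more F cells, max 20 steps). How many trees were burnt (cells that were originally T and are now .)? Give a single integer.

Step 1: +3 fires, +2 burnt (F count now 3)
Step 2: +5 fires, +3 burnt (F count now 5)
Step 3: +7 fires, +5 burnt (F count now 7)
Step 4: +6 fires, +7 burnt (F count now 6)
Step 5: +0 fires, +6 burnt (F count now 0)
Fire out after step 5
Initially T: 22, now '.': 29
Total burnt (originally-T cells now '.'): 21

Answer: 21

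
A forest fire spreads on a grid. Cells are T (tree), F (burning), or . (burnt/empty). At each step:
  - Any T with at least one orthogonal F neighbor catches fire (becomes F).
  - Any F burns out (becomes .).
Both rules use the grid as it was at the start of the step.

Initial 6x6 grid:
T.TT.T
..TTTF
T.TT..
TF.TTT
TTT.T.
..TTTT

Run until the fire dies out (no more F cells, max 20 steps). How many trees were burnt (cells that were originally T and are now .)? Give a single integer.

Step 1: +4 fires, +2 burnt (F count now 4)
Step 2: +4 fires, +4 burnt (F count now 4)
Step 3: +4 fires, +4 burnt (F count now 4)
Step 4: +4 fires, +4 burnt (F count now 4)
Step 5: +2 fires, +4 burnt (F count now 2)
Step 6: +3 fires, +2 burnt (F count now 3)
Step 7: +0 fires, +3 burnt (F count now 0)
Fire out after step 7
Initially T: 22, now '.': 35
Total burnt (originally-T cells now '.'): 21

Answer: 21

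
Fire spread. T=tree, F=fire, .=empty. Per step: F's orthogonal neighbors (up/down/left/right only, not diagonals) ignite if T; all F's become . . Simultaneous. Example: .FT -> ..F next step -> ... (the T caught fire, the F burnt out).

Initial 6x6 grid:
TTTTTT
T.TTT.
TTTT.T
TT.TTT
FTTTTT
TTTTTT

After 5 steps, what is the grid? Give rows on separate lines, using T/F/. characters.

Step 1: 3 trees catch fire, 1 burn out
  TTTTTT
  T.TTT.
  TTTT.T
  FT.TTT
  .FTTTT
  FTTTTT
Step 2: 4 trees catch fire, 3 burn out
  TTTTTT
  T.TTT.
  FTTT.T
  .F.TTT
  ..FTTT
  .FTTTT
Step 3: 4 trees catch fire, 4 burn out
  TTTTTT
  F.TTT.
  .FTT.T
  ...TTT
  ...FTT
  ..FTTT
Step 4: 5 trees catch fire, 4 burn out
  FTTTTT
  ..TTT.
  ..FT.T
  ...FTT
  ....FT
  ...FTT
Step 5: 6 trees catch fire, 5 burn out
  .FTTTT
  ..FTT.
  ...F.T
  ....FT
  .....F
  ....FT

.FTTTT
..FTT.
...F.T
....FT
.....F
....FT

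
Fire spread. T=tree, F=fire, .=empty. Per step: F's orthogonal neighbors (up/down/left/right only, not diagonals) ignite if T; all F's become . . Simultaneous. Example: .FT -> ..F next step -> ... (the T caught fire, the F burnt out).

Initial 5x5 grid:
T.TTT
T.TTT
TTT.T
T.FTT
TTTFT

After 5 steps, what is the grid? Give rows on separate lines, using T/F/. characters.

Step 1: 4 trees catch fire, 2 burn out
  T.TTT
  T.TTT
  TTF.T
  T..FT
  TTF.F
Step 2: 4 trees catch fire, 4 burn out
  T.TTT
  T.FTT
  TF..T
  T...F
  TF...
Step 3: 5 trees catch fire, 4 burn out
  T.FTT
  T..FT
  F...F
  T....
  F....
Step 4: 4 trees catch fire, 5 burn out
  T..FT
  F...F
  .....
  F....
  .....
Step 5: 2 trees catch fire, 4 burn out
  F...F
  .....
  .....
  .....
  .....

F...F
.....
.....
.....
.....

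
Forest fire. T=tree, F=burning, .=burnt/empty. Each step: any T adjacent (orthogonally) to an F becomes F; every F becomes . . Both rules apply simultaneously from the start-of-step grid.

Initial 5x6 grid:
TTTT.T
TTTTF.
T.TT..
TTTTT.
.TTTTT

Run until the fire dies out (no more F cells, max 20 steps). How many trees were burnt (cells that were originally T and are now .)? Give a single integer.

Step 1: +1 fires, +1 burnt (F count now 1)
Step 2: +3 fires, +1 burnt (F count now 3)
Step 3: +4 fires, +3 burnt (F count now 4)
Step 4: +5 fires, +4 burnt (F count now 5)
Step 5: +5 fires, +5 burnt (F count now 5)
Step 6: +3 fires, +5 burnt (F count now 3)
Step 7: +0 fires, +3 burnt (F count now 0)
Fire out after step 7
Initially T: 22, now '.': 29
Total burnt (originally-T cells now '.'): 21

Answer: 21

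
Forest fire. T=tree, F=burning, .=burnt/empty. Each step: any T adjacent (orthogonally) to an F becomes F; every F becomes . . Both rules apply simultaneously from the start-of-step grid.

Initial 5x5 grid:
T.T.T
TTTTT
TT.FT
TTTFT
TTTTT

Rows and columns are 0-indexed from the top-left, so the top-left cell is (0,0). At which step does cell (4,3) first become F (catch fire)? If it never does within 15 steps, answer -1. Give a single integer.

Step 1: cell (4,3)='F' (+5 fires, +2 burnt)
  -> target ignites at step 1
Step 2: cell (4,3)='.' (+5 fires, +5 burnt)
Step 3: cell (4,3)='.' (+6 fires, +5 burnt)
Step 4: cell (4,3)='.' (+3 fires, +6 burnt)
Step 5: cell (4,3)='.' (+1 fires, +3 burnt)
Step 6: cell (4,3)='.' (+0 fires, +1 burnt)
  fire out at step 6

1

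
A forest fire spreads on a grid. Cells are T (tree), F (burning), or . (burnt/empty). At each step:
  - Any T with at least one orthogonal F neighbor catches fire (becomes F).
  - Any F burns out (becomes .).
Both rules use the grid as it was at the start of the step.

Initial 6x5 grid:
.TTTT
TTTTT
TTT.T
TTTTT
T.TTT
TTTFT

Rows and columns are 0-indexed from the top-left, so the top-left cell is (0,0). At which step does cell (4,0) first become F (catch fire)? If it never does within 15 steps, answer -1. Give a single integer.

Step 1: cell (4,0)='T' (+3 fires, +1 burnt)
Step 2: cell (4,0)='T' (+4 fires, +3 burnt)
Step 3: cell (4,0)='T' (+3 fires, +4 burnt)
Step 4: cell (4,0)='F' (+4 fires, +3 burnt)
  -> target ignites at step 4
Step 5: cell (4,0)='.' (+4 fires, +4 burnt)
Step 6: cell (4,0)='.' (+5 fires, +4 burnt)
Step 7: cell (4,0)='.' (+3 fires, +5 burnt)
Step 8: cell (4,0)='.' (+0 fires, +3 burnt)
  fire out at step 8

4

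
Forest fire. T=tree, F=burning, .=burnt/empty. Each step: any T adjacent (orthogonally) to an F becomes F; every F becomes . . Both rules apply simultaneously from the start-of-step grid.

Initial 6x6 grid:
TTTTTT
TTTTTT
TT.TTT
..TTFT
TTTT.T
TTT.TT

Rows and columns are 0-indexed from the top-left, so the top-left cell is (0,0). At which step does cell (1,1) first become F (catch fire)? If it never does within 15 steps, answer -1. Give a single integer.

Step 1: cell (1,1)='T' (+3 fires, +1 burnt)
Step 2: cell (1,1)='T' (+6 fires, +3 burnt)
Step 3: cell (1,1)='T' (+5 fires, +6 burnt)
Step 4: cell (1,1)='T' (+6 fires, +5 burnt)
Step 5: cell (1,1)='F' (+4 fires, +6 burnt)
  -> target ignites at step 5
Step 6: cell (1,1)='.' (+4 fires, +4 burnt)
Step 7: cell (1,1)='.' (+2 fires, +4 burnt)
Step 8: cell (1,1)='.' (+0 fires, +2 burnt)
  fire out at step 8

5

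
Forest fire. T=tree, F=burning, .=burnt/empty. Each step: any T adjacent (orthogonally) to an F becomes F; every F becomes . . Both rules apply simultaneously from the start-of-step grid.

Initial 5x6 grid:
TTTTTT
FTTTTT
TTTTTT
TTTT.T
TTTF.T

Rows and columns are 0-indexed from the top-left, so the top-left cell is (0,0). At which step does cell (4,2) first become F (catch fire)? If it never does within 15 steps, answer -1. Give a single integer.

Step 1: cell (4,2)='F' (+5 fires, +2 burnt)
  -> target ignites at step 1
Step 2: cell (4,2)='.' (+7 fires, +5 burnt)
Step 3: cell (4,2)='.' (+6 fires, +7 burnt)
Step 4: cell (4,2)='.' (+3 fires, +6 burnt)
Step 5: cell (4,2)='.' (+3 fires, +3 burnt)
Step 6: cell (4,2)='.' (+2 fires, +3 burnt)
Step 7: cell (4,2)='.' (+0 fires, +2 burnt)
  fire out at step 7

1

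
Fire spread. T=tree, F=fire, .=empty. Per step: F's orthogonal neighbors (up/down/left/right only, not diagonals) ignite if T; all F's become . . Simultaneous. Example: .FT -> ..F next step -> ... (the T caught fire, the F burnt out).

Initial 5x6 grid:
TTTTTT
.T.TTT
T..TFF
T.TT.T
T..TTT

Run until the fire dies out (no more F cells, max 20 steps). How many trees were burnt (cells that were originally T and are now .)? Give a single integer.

Step 1: +4 fires, +2 burnt (F count now 4)
Step 2: +5 fires, +4 burnt (F count now 5)
Step 3: +4 fires, +5 burnt (F count now 4)
Step 4: +1 fires, +4 burnt (F count now 1)
Step 5: +1 fires, +1 burnt (F count now 1)
Step 6: +2 fires, +1 burnt (F count now 2)
Step 7: +0 fires, +2 burnt (F count now 0)
Fire out after step 7
Initially T: 20, now '.': 27
Total burnt (originally-T cells now '.'): 17

Answer: 17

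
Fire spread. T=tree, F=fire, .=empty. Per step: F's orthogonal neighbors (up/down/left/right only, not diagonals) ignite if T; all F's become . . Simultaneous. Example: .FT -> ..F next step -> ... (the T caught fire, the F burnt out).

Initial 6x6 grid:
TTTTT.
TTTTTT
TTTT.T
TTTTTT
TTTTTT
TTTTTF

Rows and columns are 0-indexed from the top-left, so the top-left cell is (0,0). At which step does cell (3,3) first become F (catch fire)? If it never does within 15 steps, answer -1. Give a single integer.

Step 1: cell (3,3)='T' (+2 fires, +1 burnt)
Step 2: cell (3,3)='T' (+3 fires, +2 burnt)
Step 3: cell (3,3)='T' (+4 fires, +3 burnt)
Step 4: cell (3,3)='F' (+4 fires, +4 burnt)
  -> target ignites at step 4
Step 5: cell (3,3)='.' (+5 fires, +4 burnt)
Step 6: cell (3,3)='.' (+5 fires, +5 burnt)
Step 7: cell (3,3)='.' (+4 fires, +5 burnt)
Step 8: cell (3,3)='.' (+3 fires, +4 burnt)
Step 9: cell (3,3)='.' (+2 fires, +3 burnt)
Step 10: cell (3,3)='.' (+1 fires, +2 burnt)
Step 11: cell (3,3)='.' (+0 fires, +1 burnt)
  fire out at step 11

4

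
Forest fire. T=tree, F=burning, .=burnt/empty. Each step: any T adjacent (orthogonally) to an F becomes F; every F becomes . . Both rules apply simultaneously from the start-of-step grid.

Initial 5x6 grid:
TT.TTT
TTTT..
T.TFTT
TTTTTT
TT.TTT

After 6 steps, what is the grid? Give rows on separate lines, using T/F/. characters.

Step 1: 4 trees catch fire, 1 burn out
  TT.TTT
  TTTF..
  T.F.FT
  TTTFTT
  TT.TTT
Step 2: 6 trees catch fire, 4 burn out
  TT.FTT
  TTF...
  T....F
  TTF.FT
  TT.FTT
Step 3: 5 trees catch fire, 6 burn out
  TT..FT
  TF....
  T.....
  TF...F
  TT..FT
Step 4: 6 trees catch fire, 5 burn out
  TF...F
  F.....
  T.....
  F.....
  TF...F
Step 5: 3 trees catch fire, 6 burn out
  F.....
  ......
  F.....
  ......
  F.....
Step 6: 0 trees catch fire, 3 burn out
  ......
  ......
  ......
  ......
  ......

......
......
......
......
......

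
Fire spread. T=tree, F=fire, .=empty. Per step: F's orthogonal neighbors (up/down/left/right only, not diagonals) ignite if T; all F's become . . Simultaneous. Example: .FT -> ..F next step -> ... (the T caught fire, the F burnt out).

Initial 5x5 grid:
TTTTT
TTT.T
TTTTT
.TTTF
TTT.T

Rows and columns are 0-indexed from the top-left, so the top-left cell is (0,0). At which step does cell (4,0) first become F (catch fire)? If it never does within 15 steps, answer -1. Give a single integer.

Step 1: cell (4,0)='T' (+3 fires, +1 burnt)
Step 2: cell (4,0)='T' (+3 fires, +3 burnt)
Step 3: cell (4,0)='T' (+4 fires, +3 burnt)
Step 4: cell (4,0)='T' (+4 fires, +4 burnt)
Step 5: cell (4,0)='F' (+4 fires, +4 burnt)
  -> target ignites at step 5
Step 6: cell (4,0)='.' (+2 fires, +4 burnt)
Step 7: cell (4,0)='.' (+1 fires, +2 burnt)
Step 8: cell (4,0)='.' (+0 fires, +1 burnt)
  fire out at step 8

5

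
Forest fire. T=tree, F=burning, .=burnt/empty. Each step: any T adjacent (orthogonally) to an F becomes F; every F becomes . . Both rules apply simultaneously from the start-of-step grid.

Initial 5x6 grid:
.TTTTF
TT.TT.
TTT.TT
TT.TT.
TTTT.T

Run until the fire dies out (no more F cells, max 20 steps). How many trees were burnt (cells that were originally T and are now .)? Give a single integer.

Answer: 21

Derivation:
Step 1: +1 fires, +1 burnt (F count now 1)
Step 2: +2 fires, +1 burnt (F count now 2)
Step 3: +3 fires, +2 burnt (F count now 3)
Step 4: +3 fires, +3 burnt (F count now 3)
Step 5: +2 fires, +3 burnt (F count now 2)
Step 6: +3 fires, +2 burnt (F count now 3)
Step 7: +4 fires, +3 burnt (F count now 4)
Step 8: +2 fires, +4 burnt (F count now 2)
Step 9: +1 fires, +2 burnt (F count now 1)
Step 10: +0 fires, +1 burnt (F count now 0)
Fire out after step 10
Initially T: 22, now '.': 29
Total burnt (originally-T cells now '.'): 21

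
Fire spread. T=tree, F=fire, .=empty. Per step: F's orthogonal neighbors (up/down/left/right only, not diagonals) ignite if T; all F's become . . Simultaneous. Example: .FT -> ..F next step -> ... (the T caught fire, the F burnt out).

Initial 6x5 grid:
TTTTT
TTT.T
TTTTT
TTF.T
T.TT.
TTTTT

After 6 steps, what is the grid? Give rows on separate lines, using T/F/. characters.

Step 1: 3 trees catch fire, 1 burn out
  TTTTT
  TTT.T
  TTFTT
  TF..T
  T.FT.
  TTTTT
Step 2: 6 trees catch fire, 3 burn out
  TTTTT
  TTF.T
  TF.FT
  F...T
  T..F.
  TTFTT
Step 3: 7 trees catch fire, 6 burn out
  TTFTT
  TF..T
  F...F
  ....T
  F....
  TF.FT
Step 4: 7 trees catch fire, 7 burn out
  TF.FT
  F...F
  .....
  ....F
  .....
  F...F
Step 5: 2 trees catch fire, 7 burn out
  F...F
  .....
  .....
  .....
  .....
  .....
Step 6: 0 trees catch fire, 2 burn out
  .....
  .....
  .....
  .....
  .....
  .....

.....
.....
.....
.....
.....
.....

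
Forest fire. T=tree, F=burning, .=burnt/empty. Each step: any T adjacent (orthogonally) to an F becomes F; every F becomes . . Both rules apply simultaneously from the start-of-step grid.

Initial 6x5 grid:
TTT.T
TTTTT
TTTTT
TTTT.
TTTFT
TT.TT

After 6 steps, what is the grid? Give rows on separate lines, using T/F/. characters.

Step 1: 4 trees catch fire, 1 burn out
  TTT.T
  TTTTT
  TTTTT
  TTTF.
  TTF.F
  TT.FT
Step 2: 4 trees catch fire, 4 burn out
  TTT.T
  TTTTT
  TTTFT
  TTF..
  TF...
  TT..F
Step 3: 6 trees catch fire, 4 burn out
  TTT.T
  TTTFT
  TTF.F
  TF...
  F....
  TF...
Step 4: 5 trees catch fire, 6 burn out
  TTT.T
  TTF.F
  TF...
  F....
  .....
  F....
Step 5: 4 trees catch fire, 5 burn out
  TTF.F
  TF...
  F....
  .....
  .....
  .....
Step 6: 2 trees catch fire, 4 burn out
  TF...
  F....
  .....
  .....
  .....
  .....

TF...
F....
.....
.....
.....
.....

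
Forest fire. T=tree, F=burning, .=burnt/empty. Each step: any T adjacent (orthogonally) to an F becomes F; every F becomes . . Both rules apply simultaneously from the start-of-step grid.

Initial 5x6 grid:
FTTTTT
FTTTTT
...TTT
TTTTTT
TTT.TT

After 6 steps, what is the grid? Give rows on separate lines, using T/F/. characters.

Step 1: 2 trees catch fire, 2 burn out
  .FTTTT
  .FTTTT
  ...TTT
  TTTTTT
  TTT.TT
Step 2: 2 trees catch fire, 2 burn out
  ..FTTT
  ..FTTT
  ...TTT
  TTTTTT
  TTT.TT
Step 3: 2 trees catch fire, 2 burn out
  ...FTT
  ...FTT
  ...TTT
  TTTTTT
  TTT.TT
Step 4: 3 trees catch fire, 2 burn out
  ....FT
  ....FT
  ...FTT
  TTTTTT
  TTT.TT
Step 5: 4 trees catch fire, 3 burn out
  .....F
  .....F
  ....FT
  TTTFTT
  TTT.TT
Step 6: 3 trees catch fire, 4 burn out
  ......
  ......
  .....F
  TTF.FT
  TTT.TT

......
......
.....F
TTF.FT
TTT.TT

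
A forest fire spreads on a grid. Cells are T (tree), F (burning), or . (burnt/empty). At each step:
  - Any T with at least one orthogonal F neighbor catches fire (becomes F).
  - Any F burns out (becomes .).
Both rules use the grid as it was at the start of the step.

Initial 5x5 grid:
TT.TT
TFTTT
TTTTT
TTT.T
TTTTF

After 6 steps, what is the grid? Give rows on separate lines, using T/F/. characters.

Step 1: 6 trees catch fire, 2 burn out
  TF.TT
  F.FTT
  TFTTT
  TTT.F
  TTTF.
Step 2: 7 trees catch fire, 6 burn out
  F..TT
  ...FT
  F.FTF
  TFT..
  TTF..
Step 3: 6 trees catch fire, 7 burn out
  ...FT
  ....F
  ...F.
  F.F..
  TF...
Step 4: 2 trees catch fire, 6 burn out
  ....F
  .....
  .....
  .....
  F....
Step 5: 0 trees catch fire, 2 burn out
  .....
  .....
  .....
  .....
  .....
Step 6: 0 trees catch fire, 0 burn out
  .....
  .....
  .....
  .....
  .....

.....
.....
.....
.....
.....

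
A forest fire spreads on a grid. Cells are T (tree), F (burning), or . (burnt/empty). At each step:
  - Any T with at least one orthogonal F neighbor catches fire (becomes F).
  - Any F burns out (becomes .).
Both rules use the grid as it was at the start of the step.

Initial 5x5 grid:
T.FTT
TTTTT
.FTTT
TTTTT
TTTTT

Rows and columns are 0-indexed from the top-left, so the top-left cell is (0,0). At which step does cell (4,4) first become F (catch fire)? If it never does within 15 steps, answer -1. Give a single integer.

Step 1: cell (4,4)='T' (+5 fires, +2 burnt)
Step 2: cell (4,4)='T' (+7 fires, +5 burnt)
Step 3: cell (4,4)='T' (+6 fires, +7 burnt)
Step 4: cell (4,4)='T' (+2 fires, +6 burnt)
Step 5: cell (4,4)='F' (+1 fires, +2 burnt)
  -> target ignites at step 5
Step 6: cell (4,4)='.' (+0 fires, +1 burnt)
  fire out at step 6

5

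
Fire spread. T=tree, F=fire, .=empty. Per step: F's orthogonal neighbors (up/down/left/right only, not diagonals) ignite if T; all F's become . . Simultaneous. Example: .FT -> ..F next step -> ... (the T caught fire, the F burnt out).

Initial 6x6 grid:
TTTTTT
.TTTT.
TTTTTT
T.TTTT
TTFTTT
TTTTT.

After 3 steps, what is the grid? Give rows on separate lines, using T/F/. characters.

Step 1: 4 trees catch fire, 1 burn out
  TTTTTT
  .TTTT.
  TTTTTT
  T.FTTT
  TF.FTT
  TTFTT.
Step 2: 6 trees catch fire, 4 burn out
  TTTTTT
  .TTTT.
  TTFTTT
  T..FTT
  F...FT
  TF.FT.
Step 3: 8 trees catch fire, 6 burn out
  TTTTTT
  .TFTT.
  TF.FTT
  F...FT
  .....F
  F...F.

TTTTTT
.TFTT.
TF.FTT
F...FT
.....F
F...F.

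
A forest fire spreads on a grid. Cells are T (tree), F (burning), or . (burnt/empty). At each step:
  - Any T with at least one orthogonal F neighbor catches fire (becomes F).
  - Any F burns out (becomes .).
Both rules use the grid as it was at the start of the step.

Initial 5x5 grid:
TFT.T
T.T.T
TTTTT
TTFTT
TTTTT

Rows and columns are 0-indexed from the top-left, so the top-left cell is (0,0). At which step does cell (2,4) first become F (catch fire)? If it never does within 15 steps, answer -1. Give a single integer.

Step 1: cell (2,4)='T' (+6 fires, +2 burnt)
Step 2: cell (2,4)='T' (+8 fires, +6 burnt)
Step 3: cell (2,4)='F' (+4 fires, +8 burnt)
  -> target ignites at step 3
Step 4: cell (2,4)='.' (+1 fires, +4 burnt)
Step 5: cell (2,4)='.' (+1 fires, +1 burnt)
Step 6: cell (2,4)='.' (+0 fires, +1 burnt)
  fire out at step 6

3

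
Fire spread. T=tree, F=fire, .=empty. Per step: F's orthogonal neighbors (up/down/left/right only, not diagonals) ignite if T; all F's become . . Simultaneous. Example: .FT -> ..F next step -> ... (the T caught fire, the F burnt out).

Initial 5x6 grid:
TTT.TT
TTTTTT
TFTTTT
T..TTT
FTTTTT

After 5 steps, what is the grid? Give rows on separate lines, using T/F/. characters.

Step 1: 5 trees catch fire, 2 burn out
  TTT.TT
  TFTTTT
  F.FTTT
  F..TTT
  .FTTTT
Step 2: 5 trees catch fire, 5 burn out
  TFT.TT
  F.FTTT
  ...FTT
  ...TTT
  ..FTTT
Step 3: 6 trees catch fire, 5 burn out
  F.F.TT
  ...FTT
  ....FT
  ...FTT
  ...FTT
Step 4: 4 trees catch fire, 6 burn out
  ....TT
  ....FT
  .....F
  ....FT
  ....FT
Step 5: 4 trees catch fire, 4 burn out
  ....FT
  .....F
  ......
  .....F
  .....F

....FT
.....F
......
.....F
.....F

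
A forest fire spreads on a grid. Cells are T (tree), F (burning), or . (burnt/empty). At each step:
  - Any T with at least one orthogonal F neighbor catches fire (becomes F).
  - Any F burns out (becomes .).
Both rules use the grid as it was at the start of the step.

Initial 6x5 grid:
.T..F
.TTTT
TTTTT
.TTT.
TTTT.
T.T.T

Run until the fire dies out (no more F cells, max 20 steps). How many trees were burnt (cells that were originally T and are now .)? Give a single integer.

Step 1: +1 fires, +1 burnt (F count now 1)
Step 2: +2 fires, +1 burnt (F count now 2)
Step 3: +2 fires, +2 burnt (F count now 2)
Step 4: +3 fires, +2 burnt (F count now 3)
Step 5: +4 fires, +3 burnt (F count now 4)
Step 6: +3 fires, +4 burnt (F count now 3)
Step 7: +2 fires, +3 burnt (F count now 2)
Step 8: +1 fires, +2 burnt (F count now 1)
Step 9: +1 fires, +1 burnt (F count now 1)
Step 10: +0 fires, +1 burnt (F count now 0)
Fire out after step 10
Initially T: 20, now '.': 29
Total burnt (originally-T cells now '.'): 19

Answer: 19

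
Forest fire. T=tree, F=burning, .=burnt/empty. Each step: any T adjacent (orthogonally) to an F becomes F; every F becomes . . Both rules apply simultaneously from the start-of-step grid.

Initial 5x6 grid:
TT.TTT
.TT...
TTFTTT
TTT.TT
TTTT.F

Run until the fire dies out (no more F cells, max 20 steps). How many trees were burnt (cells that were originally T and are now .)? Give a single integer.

Answer: 18

Derivation:
Step 1: +5 fires, +2 burnt (F count now 5)
Step 2: +7 fires, +5 burnt (F count now 7)
Step 3: +4 fires, +7 burnt (F count now 4)
Step 4: +2 fires, +4 burnt (F count now 2)
Step 5: +0 fires, +2 burnt (F count now 0)
Fire out after step 5
Initially T: 21, now '.': 27
Total burnt (originally-T cells now '.'): 18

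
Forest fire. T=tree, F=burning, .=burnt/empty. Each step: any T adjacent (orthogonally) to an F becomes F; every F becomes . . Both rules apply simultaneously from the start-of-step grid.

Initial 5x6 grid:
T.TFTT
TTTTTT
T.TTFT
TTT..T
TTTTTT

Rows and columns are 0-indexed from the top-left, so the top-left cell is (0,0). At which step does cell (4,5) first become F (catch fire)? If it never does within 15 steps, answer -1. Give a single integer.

Step 1: cell (4,5)='T' (+6 fires, +2 burnt)
Step 2: cell (4,5)='T' (+5 fires, +6 burnt)
Step 3: cell (4,5)='F' (+3 fires, +5 burnt)
  -> target ignites at step 3
Step 4: cell (4,5)='.' (+4 fires, +3 burnt)
Step 5: cell (4,5)='.' (+5 fires, +4 burnt)
Step 6: cell (4,5)='.' (+1 fires, +5 burnt)
Step 7: cell (4,5)='.' (+0 fires, +1 burnt)
  fire out at step 7

3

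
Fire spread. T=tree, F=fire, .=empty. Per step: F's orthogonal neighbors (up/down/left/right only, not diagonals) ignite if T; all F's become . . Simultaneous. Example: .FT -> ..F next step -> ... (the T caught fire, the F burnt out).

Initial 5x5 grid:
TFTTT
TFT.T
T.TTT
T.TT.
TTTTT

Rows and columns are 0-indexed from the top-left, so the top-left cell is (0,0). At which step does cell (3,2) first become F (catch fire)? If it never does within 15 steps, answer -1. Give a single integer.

Step 1: cell (3,2)='T' (+4 fires, +2 burnt)
Step 2: cell (3,2)='T' (+3 fires, +4 burnt)
Step 3: cell (3,2)='F' (+4 fires, +3 burnt)
  -> target ignites at step 3
Step 4: cell (3,2)='.' (+5 fires, +4 burnt)
Step 5: cell (3,2)='.' (+2 fires, +5 burnt)
Step 6: cell (3,2)='.' (+1 fires, +2 burnt)
Step 7: cell (3,2)='.' (+0 fires, +1 burnt)
  fire out at step 7

3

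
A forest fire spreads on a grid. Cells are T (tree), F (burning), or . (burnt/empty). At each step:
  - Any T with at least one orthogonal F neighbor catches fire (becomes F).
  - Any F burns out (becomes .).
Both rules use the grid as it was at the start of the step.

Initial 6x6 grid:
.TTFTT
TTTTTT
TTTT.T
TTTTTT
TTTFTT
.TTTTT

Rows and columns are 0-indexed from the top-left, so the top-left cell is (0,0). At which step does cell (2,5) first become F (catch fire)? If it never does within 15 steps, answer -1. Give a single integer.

Step 1: cell (2,5)='T' (+7 fires, +2 burnt)
Step 2: cell (2,5)='T' (+11 fires, +7 burnt)
Step 3: cell (2,5)='T' (+8 fires, +11 burnt)
Step 4: cell (2,5)='F' (+4 fires, +8 burnt)
  -> target ignites at step 4
Step 5: cell (2,5)='.' (+1 fires, +4 burnt)
Step 6: cell (2,5)='.' (+0 fires, +1 burnt)
  fire out at step 6

4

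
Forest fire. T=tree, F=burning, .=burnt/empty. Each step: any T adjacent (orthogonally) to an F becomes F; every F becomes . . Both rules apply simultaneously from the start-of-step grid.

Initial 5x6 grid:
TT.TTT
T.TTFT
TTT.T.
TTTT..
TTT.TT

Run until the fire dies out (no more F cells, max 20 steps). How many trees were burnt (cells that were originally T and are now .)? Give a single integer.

Step 1: +4 fires, +1 burnt (F count now 4)
Step 2: +3 fires, +4 burnt (F count now 3)
Step 3: +1 fires, +3 burnt (F count now 1)
Step 4: +2 fires, +1 burnt (F count now 2)
Step 5: +4 fires, +2 burnt (F count now 4)
Step 6: +3 fires, +4 burnt (F count now 3)
Step 7: +2 fires, +3 burnt (F count now 2)
Step 8: +1 fires, +2 burnt (F count now 1)
Step 9: +0 fires, +1 burnt (F count now 0)
Fire out after step 9
Initially T: 22, now '.': 28
Total burnt (originally-T cells now '.'): 20

Answer: 20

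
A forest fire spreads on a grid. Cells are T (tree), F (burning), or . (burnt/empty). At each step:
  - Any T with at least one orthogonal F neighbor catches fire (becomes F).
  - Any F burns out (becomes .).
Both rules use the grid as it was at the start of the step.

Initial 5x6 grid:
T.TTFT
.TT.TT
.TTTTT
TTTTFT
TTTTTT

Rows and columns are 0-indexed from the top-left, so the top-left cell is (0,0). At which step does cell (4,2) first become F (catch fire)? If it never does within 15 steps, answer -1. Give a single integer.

Step 1: cell (4,2)='T' (+7 fires, +2 burnt)
Step 2: cell (4,2)='T' (+7 fires, +7 burnt)
Step 3: cell (4,2)='F' (+4 fires, +7 burnt)
  -> target ignites at step 3
Step 4: cell (4,2)='.' (+4 fires, +4 burnt)
Step 5: cell (4,2)='.' (+1 fires, +4 burnt)
Step 6: cell (4,2)='.' (+0 fires, +1 burnt)
  fire out at step 6

3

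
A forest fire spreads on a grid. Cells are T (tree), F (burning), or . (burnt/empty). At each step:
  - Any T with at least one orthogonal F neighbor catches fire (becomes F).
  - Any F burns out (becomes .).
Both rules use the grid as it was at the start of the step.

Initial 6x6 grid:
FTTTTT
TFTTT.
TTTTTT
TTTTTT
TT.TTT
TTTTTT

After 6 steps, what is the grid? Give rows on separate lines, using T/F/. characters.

Step 1: 4 trees catch fire, 2 burn out
  .FTTTT
  F.FTT.
  TFTTTT
  TTTTTT
  TT.TTT
  TTTTTT
Step 2: 5 trees catch fire, 4 burn out
  ..FTTT
  ...FT.
  F.FTTT
  TFTTTT
  TT.TTT
  TTTTTT
Step 3: 6 trees catch fire, 5 burn out
  ...FTT
  ....F.
  ...FTT
  F.FTTT
  TF.TTT
  TTTTTT
Step 4: 5 trees catch fire, 6 burn out
  ....FT
  ......
  ....FT
  ...FTT
  F..TTT
  TFTTTT
Step 5: 6 trees catch fire, 5 burn out
  .....F
  ......
  .....F
  ....FT
  ...FTT
  F.FTTT
Step 6: 3 trees catch fire, 6 burn out
  ......
  ......
  ......
  .....F
  ....FT
  ...FTT

......
......
......
.....F
....FT
...FTT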